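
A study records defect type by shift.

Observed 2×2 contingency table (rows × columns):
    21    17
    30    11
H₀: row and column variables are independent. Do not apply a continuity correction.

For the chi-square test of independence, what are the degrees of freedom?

degrees of freedom = 1

df = (r−1)(c−1) = (2−1)·(2−1) = 1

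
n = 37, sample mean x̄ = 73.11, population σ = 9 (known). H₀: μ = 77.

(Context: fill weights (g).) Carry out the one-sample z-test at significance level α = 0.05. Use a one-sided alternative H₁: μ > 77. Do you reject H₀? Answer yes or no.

reject H₀: no

SE = σ/√n = 9/√37 = 1.4796
z = (x̄−μ₀)/SE = (73.11−77)/1.4796 = -2.6291
p-value (one-sided, H₁ greater) = 0.99572
At α=0.05: p ≥ α → fail to reject H₀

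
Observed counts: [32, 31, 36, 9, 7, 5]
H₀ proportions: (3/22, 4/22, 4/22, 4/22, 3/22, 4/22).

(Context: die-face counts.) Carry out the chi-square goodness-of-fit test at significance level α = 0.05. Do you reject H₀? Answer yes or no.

reject H₀: yes

n = 120; E_i = n·p_i = [16.36, 21.82, 21.82, 21.82, 16.36, 21.82]
χ² = (32−16.36)²/16.36 + (31−21.82)²/21.82 + (36−21.82)²/21.82 + (9−21.82)²/21.82 + (7−16.36)²/16.36 + (5−21.82)²/21.82 = 53.8764
df = 5
p-value (upper-tail) = 0.00000
At α=0.05: p < α → reject H₀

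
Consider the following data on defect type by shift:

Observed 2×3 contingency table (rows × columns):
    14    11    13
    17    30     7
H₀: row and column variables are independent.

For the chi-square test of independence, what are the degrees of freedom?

degrees of freedom = 2

df = (r−1)(c−1) = (2−1)·(3−1) = 2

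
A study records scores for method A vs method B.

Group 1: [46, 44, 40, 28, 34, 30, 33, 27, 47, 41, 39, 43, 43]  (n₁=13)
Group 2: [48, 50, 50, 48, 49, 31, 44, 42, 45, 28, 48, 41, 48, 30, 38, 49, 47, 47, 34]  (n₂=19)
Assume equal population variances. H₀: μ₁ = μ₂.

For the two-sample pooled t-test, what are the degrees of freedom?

degrees of freedom = 30

df = n₁ + n₂ − 2 = 13 + 19 − 2 = 30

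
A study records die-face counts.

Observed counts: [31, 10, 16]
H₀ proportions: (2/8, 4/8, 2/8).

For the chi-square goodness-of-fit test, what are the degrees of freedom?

degrees of freedom = 2

df = k − 1 = 3 − 1 = 2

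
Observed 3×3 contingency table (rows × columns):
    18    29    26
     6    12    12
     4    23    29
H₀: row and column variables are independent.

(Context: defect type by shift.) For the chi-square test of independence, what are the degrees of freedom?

degrees of freedom = 4

df = (r−1)(c−1) = (3−1)·(3−1) = 4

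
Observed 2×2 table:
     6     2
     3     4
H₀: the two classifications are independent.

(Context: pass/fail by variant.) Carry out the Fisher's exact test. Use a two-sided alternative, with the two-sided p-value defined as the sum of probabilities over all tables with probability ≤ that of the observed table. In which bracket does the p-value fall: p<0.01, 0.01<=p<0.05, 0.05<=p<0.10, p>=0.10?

p-value bracket: p>=0.10

Margins: r₁=8, r₂=7, c₁=9, c₂=6, n=15
p_obs = C(8,6)·C(7,3)/C(15,9); sum pmf over tables with pmf ≤ p_obs
p-value (two-sided) = 0.31469
→ bracket: p>=0.10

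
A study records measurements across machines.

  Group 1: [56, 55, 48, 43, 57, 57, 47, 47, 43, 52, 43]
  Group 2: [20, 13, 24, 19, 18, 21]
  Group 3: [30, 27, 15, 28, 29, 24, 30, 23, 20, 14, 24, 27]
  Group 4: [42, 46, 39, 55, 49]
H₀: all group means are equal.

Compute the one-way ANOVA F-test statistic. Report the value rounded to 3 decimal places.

Group means [49.82, 19.17, 24.25, 46.20], grand mean 34.853
SSB = Σnᵢ(x̄ᵢ−x̄)² = 5932.745; SSW = ΣΣ(x−x̄ᵢ)² = 881.520
MSB = 5932.745/3 = 1977.5817; MSW = 881.520/30 = 29.3840
F = MSB/MSW = 67.3013
df = (3, 30)

test statistic = 67.301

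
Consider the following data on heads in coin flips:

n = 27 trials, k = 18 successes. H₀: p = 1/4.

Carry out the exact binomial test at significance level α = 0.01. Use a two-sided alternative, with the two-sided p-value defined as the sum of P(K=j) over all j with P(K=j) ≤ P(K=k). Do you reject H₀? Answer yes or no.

reject H₀: yes

Exact binomial: n=27, k=18, p₀=1/4=0.2500
P(X=j) = C(n,j)·p₀^j·(1−p₀)^(n−j); p = Σ P(X=j) over j with P(X=j) ≤ P(X=18)
p-value (two-sided) = 0.00001
At α=0.01: p < α → reject H₀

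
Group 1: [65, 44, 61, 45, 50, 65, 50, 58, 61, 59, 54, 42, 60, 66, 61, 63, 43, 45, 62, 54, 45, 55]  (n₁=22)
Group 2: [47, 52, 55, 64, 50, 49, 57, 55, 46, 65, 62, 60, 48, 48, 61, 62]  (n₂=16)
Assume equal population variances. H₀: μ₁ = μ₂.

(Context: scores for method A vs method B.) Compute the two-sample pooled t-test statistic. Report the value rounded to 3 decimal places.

x̄₁=54.909, s₁=8.100, n₁=22
x̄₂=55.062, s₂=6.618, n₂=16
s_p² = [21·8.100² + 15·6.618²]/36 = 56.5210
SE = √(s_p²·(1/22+1/16)) = 2.4702
t = (54.909−55.062)/2.4702 = -0.0621
df = 36

test statistic = -0.062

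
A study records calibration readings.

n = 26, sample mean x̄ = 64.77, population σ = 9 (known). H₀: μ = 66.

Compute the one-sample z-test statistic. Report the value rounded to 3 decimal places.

test statistic = -0.697

SE = σ/√n = 9/√26 = 1.7650
z = (x̄−μ₀)/SE = (64.77−66)/1.7650 = -0.6969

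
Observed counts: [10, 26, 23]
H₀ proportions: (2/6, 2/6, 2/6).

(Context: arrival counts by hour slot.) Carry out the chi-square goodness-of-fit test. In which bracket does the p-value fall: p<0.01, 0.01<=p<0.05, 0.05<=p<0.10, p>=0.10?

p-value bracket: 0.01<=p<0.05

n = 59; E_i = n·p_i = [19.67, 19.67, 19.67]
χ² = (10−19.67)²/19.67 + (26−19.67)²/19.67 + (23−19.67)²/19.67 = 7.3559
df = 2
p-value (upper-tail) = 0.02527
→ bracket: 0.01<=p<0.05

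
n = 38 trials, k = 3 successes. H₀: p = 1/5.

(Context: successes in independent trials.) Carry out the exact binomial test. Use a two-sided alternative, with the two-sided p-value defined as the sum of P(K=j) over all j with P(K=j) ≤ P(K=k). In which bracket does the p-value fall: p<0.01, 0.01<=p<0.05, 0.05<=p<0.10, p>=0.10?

Exact binomial: n=38, k=3, p₀=1/5=0.2000
P(X=j) = C(n,j)·p₀^j·(1−p₀)^(n−j); p = Σ P(X=j) over j with P(X=j) ≤ P(X=3)
p-value (two-sided) = 0.06747
→ bracket: 0.05<=p<0.10

p-value bracket: 0.05<=p<0.10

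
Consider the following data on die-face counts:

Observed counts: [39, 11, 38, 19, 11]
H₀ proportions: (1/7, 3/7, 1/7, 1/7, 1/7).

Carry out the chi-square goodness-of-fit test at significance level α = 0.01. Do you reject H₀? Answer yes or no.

reject H₀: yes

n = 118; E_i = n·p_i = [16.86, 50.57, 16.86, 16.86, 16.86]
χ² = (39−16.86)²/16.86 + (11−50.57)²/50.57 + (38−16.86)²/16.86 + (19−16.86)²/16.86 + (11−16.86)²/16.86 = 88.8757
df = 4
p-value (upper-tail) = 0.00000
At α=0.01: p < α → reject H₀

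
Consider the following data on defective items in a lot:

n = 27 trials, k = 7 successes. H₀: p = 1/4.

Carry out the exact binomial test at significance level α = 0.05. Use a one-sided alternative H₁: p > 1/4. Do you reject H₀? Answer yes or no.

reject H₀: no

Exact binomial: n=27, k=7, p₀=1/4=0.2500
P(X≥7) from Σ C(n,i)·p₀^i·(1−p₀)^(n−i)
p-value (one-sided, H₁ greater) = 0.52917
At α=0.05: p ≥ α → fail to reject H₀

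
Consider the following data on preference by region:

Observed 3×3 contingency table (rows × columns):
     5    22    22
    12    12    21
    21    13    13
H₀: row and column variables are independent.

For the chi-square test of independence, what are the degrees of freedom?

df = (r−1)(c−1) = (3−1)·(3−1) = 4

degrees of freedom = 4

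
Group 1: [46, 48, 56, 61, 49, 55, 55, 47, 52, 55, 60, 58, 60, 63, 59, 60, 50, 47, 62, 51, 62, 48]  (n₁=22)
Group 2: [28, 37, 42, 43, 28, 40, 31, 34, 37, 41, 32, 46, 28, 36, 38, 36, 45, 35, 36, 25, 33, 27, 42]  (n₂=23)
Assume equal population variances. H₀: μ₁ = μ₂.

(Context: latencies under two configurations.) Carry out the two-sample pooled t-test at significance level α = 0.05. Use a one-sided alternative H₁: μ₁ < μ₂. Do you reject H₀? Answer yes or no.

x̄₁=54.727, s₁=5.734, n₁=22
x̄₂=35.652, s₂=6.012, n₂=23
s_p² = [21·5.734² + 22·6.012²]/43 = 34.5484
SE = √(s_p²·(1/22+1/23)) = 1.7529
t = (54.727−35.652)/1.7529 = 10.8823
df = 43
p-value (one-sided, H₁ less) = 1.00000
At α=0.05: p ≥ α → fail to reject H₀

reject H₀: no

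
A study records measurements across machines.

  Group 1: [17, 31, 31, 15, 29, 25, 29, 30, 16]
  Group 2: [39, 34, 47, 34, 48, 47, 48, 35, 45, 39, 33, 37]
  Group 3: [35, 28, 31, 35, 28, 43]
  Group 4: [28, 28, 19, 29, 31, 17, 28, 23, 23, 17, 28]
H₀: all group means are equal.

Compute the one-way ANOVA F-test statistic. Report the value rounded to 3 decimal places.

test statistic = 18.057

Group means [24.78, 40.50, 33.33, 24.64], grand mean 31.053
SSB = Σnᵢ(x̄ᵢ−x̄)² = 1909.460; SSW = ΣΣ(x−x̄ᵢ)² = 1198.434
MSB = 1909.460/3 = 636.4868; MSW = 1198.434/34 = 35.2481
F = MSB/MSW = 18.0574
df = (3, 34)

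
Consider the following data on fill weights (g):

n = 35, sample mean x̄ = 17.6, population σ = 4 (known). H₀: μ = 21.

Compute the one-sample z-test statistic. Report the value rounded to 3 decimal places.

test statistic = -5.029

SE = σ/√n = 4/√35 = 0.6761
z = (x̄−μ₀)/SE = (17.6−21)/0.6761 = -5.0287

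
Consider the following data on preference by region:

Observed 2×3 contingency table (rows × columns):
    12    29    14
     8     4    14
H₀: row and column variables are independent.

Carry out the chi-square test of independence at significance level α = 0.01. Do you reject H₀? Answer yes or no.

reject H₀: yes

Row totals [55, 26], col totals [20, 33, 28], n=81
χ² = (12−13.58)²/13.58 + (29−22.41)²/22.41 + (14−19.01)²/19.01 + (8−6.42)²/6.42 + (4−10.59)²/10.59 + (14−8.99)²/8.99 = 10.7324
df = 2
p-value (upper-tail) = 0.00467
At α=0.01: p < α → reject H₀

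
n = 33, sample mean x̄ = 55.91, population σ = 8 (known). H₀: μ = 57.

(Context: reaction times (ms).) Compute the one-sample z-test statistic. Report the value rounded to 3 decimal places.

SE = σ/√n = 8/√33 = 1.3926
z = (x̄−μ₀)/SE = (55.91−57)/1.3926 = -0.7827

test statistic = -0.783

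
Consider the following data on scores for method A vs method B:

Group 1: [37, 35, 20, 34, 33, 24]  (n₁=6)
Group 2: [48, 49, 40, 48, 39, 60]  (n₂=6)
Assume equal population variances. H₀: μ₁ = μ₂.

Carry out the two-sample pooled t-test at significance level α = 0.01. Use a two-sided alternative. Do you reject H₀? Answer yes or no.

x̄₁=30.500, s₁=6.834, n₁=6
x̄₂=47.333, s₂=7.581, n₂=6
s_p² = [5·6.834² + 5·7.581²]/10 = 52.0833
SE = √(s_p²·(1/6+1/6)) = 4.1667
t = (30.500−47.333)/4.1667 = -4.0400
df = 10
p-value (two-sided) = 0.00236
At α=0.01: p < α → reject H₀

reject H₀: yes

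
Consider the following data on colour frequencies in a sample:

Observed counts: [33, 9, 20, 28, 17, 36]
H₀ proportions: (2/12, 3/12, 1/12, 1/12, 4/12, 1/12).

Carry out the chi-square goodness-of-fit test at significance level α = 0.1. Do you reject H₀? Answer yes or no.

n = 143; E_i = n·p_i = [23.83, 35.75, 11.92, 11.92, 47.67, 11.92]
χ² = (33−23.83)²/23.83 + (9−35.75)²/35.75 + (20−11.92)²/11.92 + (28−11.92)²/11.92 + (17−47.67)²/47.67 + (36−11.92)²/11.92 = 119.1329
df = 5
p-value (upper-tail) = 0.00000
At α=0.1: p < α → reject H₀

reject H₀: yes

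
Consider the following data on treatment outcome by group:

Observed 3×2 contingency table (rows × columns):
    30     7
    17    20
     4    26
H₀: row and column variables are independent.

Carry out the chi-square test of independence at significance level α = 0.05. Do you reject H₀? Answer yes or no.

Row totals [37, 37, 30], col totals [51, 53], n=104
χ² = (30−18.14)²/18.14 + (7−18.86)²/18.86 + (17−18.14)²/18.14 + (20−18.86)²/18.86 + (4−14.71)²/14.71 + (26−15.29)²/15.29 = 30.6467
df = 2
p-value (upper-tail) = 0.00000
At α=0.05: p < α → reject H₀

reject H₀: yes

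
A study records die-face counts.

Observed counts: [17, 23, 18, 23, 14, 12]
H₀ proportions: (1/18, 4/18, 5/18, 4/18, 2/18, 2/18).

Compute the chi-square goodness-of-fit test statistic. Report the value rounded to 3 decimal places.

test statistic = 25.611

n = 107; E_i = n·p_i = [5.94, 23.78, 29.72, 23.78, 11.89, 11.89]
χ² = (17−5.94)²/5.94 + (23−23.78)²/23.78 + (18−29.72)²/29.72 + (23−23.78)²/23.78 + (14−11.89)²/11.89 + (12−11.89)²/11.89 = 25.6112
df = 5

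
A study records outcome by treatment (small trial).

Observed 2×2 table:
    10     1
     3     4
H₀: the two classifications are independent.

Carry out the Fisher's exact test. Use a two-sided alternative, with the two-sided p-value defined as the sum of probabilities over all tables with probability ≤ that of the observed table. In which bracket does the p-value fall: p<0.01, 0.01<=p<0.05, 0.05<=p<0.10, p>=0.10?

Margins: r₁=11, r₂=7, c₁=13, c₂=5, n=18
p_obs = C(11,10)·C(7,3)/C(18,13); sum pmf over tables with pmf ≤ p_obs
p-value (two-sided) = 0.04739
→ bracket: 0.01<=p<0.05

p-value bracket: 0.01<=p<0.05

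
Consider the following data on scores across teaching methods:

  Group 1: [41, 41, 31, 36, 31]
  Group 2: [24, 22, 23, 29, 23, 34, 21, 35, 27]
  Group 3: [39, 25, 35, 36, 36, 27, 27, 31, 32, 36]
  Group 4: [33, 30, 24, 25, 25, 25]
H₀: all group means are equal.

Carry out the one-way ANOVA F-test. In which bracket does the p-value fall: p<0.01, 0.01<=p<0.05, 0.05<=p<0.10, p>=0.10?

Group means [36.00, 26.44, 32.40, 27.00], grand mean 30.133
SSB = Σnᵢ(x̄ᵢ−x̄)² = 404.844; SSW = ΣΣ(x−x̄ᵢ)² = 586.622
MSB = 404.844/3 = 134.9481; MSW = 586.622/26 = 22.5624
F = MSB/MSW = 5.9811
df = (3, 26)
p-value (upper-tail) = 0.00306
→ bracket: p<0.01

p-value bracket: p<0.01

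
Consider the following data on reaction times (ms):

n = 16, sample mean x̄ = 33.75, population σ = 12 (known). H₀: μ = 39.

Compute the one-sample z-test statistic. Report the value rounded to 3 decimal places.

SE = σ/√n = 12/√16 = 3.0000
z = (x̄−μ₀)/SE = (33.75−39)/3.0000 = -1.7500

test statistic = -1.750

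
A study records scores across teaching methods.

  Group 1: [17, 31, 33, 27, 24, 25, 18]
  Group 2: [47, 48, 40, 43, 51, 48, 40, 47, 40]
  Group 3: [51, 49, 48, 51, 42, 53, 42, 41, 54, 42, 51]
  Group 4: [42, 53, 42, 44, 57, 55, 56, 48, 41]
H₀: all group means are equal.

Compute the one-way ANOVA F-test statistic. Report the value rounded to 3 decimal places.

test statistic = 31.530

Group means [25.00, 44.89, 47.64, 48.67], grand mean 42.806
SSB = Σnᵢ(x̄ᵢ−x̄)² = 2824.205; SSW = ΣΣ(x−x̄ᵢ)² = 955.434
MSB = 2824.205/3 = 941.4015; MSW = 955.434/32 = 29.8573
F = MSB/MSW = 31.5300
df = (3, 32)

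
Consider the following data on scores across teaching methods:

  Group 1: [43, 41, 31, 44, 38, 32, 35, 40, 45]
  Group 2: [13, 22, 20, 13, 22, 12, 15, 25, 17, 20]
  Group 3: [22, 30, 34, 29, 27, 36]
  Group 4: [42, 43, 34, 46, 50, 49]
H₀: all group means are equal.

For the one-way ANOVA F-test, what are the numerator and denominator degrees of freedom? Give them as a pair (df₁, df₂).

k = 4 groups, N = 31 total
df = (k−1, N−k) = (4−1, 31−4) = (3, 27)

degrees of freedom = [3, 27]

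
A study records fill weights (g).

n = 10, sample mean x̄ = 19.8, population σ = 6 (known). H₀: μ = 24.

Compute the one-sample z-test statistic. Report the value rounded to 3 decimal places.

SE = σ/√n = 6/√10 = 1.8974
z = (x̄−μ₀)/SE = (19.8−24)/1.8974 = -2.2136

test statistic = -2.214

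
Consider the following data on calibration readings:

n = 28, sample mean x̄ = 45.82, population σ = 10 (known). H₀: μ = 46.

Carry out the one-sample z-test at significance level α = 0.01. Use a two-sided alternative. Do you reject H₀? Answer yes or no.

reject H₀: no

SE = σ/√n = 10/√28 = 1.8898
z = (x̄−μ₀)/SE = (45.82−46)/1.8898 = -0.0952
p-value (two-sided) = 0.92412
At α=0.01: p ≥ α → fail to reject H₀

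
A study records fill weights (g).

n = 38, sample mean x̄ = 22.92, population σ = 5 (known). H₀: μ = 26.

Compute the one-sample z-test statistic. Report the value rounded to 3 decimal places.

SE = σ/√n = 5/√38 = 0.8111
z = (x̄−μ₀)/SE = (22.92−26)/0.8111 = -3.7973

test statistic = -3.797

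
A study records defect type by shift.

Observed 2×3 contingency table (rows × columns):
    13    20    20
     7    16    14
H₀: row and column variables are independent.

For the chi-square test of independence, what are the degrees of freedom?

df = (r−1)(c−1) = (2−1)·(3−1) = 2

degrees of freedom = 2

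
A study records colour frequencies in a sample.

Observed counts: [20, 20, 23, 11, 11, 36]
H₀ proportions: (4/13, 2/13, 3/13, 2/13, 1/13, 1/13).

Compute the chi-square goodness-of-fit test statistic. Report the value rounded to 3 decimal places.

n = 121; E_i = n·p_i = [37.23, 18.62, 27.92, 18.62, 9.31, 9.31]
χ² = (20−37.23)²/37.23 + (20−18.62)²/18.62 + (23−27.92)²/27.92 + (11−18.62)²/18.62 + (11−9.31)²/9.31 + (36−9.31)²/9.31 = 88.9160
df = 5

test statistic = 88.916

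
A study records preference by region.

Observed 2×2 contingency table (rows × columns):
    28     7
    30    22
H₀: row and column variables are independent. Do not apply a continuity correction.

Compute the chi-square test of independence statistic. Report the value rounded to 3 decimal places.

Row totals [35, 52], col totals [58, 29], n=87
χ² = (28−23.33)²/23.33 + (7−11.67)²/11.67 + (30−34.67)²/34.67 + (22−17.33)²/17.33 = 4.6846
df = 1

test statistic = 4.685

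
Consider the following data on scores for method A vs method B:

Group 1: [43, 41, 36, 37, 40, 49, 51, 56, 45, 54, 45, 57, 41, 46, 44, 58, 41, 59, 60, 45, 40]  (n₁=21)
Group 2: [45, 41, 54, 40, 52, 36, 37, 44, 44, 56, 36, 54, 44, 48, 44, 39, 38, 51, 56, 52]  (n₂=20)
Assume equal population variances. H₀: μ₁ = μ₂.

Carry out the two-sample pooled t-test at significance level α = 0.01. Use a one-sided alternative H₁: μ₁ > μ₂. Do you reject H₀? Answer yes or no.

x̄₁=47.048, s₁=7.579, n₁=21
x̄₂=45.550, s₂=6.871, n₂=20
s_p² = [20·7.579² + 19·6.871²]/39 = 52.4590
SE = √(s_p²·(1/21+1/20)) = 2.2630
t = (47.048−45.550)/2.2630 = 0.6618
df = 39
p-value (one-sided, H₁ greater) = 0.25600
At α=0.01: p ≥ α → fail to reject H₀

reject H₀: no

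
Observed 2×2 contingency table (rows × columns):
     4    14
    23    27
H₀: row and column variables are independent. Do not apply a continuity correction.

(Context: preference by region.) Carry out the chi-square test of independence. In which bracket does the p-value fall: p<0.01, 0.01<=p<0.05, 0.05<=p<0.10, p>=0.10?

p-value bracket: 0.05<=p<0.10

Row totals [18, 50], col totals [27, 41], n=68
χ² = (4−7.15)²/7.15 + (14−10.85)²/10.85 + (23−19.85)²/19.85 + (27−30.15)²/30.15 = 3.1257
df = 1
p-value (upper-tail) = 0.07707
→ bracket: 0.05<=p<0.10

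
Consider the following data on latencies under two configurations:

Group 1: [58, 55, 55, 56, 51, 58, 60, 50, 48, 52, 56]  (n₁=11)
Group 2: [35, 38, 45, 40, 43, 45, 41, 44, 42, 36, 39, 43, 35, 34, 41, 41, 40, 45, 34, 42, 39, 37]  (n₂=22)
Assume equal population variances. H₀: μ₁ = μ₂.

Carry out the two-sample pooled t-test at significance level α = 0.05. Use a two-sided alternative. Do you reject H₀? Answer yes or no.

reject H₀: yes

x̄₁=54.455, s₁=3.751, n₁=11
x̄₂=39.955, s₂=3.605, n₂=22
s_p² = [10·3.751² + 21·3.605²]/31 = 13.3446
SE = √(s_p²·(1/11+1/22)) = 1.3490
t = (54.455−39.955)/1.3490 = 10.7490
df = 31
p-value (two-sided) = 0.00000
At α=0.05: p < α → reject H₀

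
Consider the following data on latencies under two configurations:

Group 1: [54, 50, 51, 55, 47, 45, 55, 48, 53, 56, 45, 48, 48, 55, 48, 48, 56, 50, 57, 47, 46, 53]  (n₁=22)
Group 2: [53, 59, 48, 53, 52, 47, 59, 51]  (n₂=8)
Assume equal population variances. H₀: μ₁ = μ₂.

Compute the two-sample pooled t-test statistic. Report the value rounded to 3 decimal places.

x̄₁=50.682, s₁=3.933, n₁=22
x̄₂=52.750, s₂=4.432, n₂=8
s_p² = [21·3.933² + 7·4.432²]/28 = 16.5097
SE = √(s_p²·(1/22+1/8)) = 1.6775
t = (50.682−52.750)/1.6775 = -1.2329
df = 28

test statistic = -1.233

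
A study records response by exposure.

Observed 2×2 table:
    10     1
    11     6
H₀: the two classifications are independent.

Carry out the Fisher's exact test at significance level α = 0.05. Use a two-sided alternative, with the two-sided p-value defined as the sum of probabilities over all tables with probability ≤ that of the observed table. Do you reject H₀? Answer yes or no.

Margins: r₁=11, r₂=17, c₁=21, c₂=7, n=28
p_obs = C(11,10)·C(17,11)/C(28,21); sum pmf over tables with pmf ≤ p_obs
p-value (two-sided) = 0.19138
At α=0.05: p ≥ α → fail to reject H₀

reject H₀: no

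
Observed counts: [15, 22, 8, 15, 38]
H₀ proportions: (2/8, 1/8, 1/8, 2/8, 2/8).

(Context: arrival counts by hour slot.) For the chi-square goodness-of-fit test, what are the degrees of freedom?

df = k − 1 = 5 − 1 = 4

degrees of freedom = 4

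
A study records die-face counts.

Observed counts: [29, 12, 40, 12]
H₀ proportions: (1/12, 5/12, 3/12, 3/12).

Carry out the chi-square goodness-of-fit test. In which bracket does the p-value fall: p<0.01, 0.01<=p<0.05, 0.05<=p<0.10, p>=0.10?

n = 93; E_i = n·p_i = [7.75, 38.75, 23.25, 23.25]
χ² = (29−7.75)²/7.75 + (12−38.75)²/38.75 + (40−23.25)²/23.25 + (12−23.25)²/23.25 = 94.2430
df = 3
p-value (upper-tail) = 0.00000
→ bracket: p<0.01

p-value bracket: p<0.01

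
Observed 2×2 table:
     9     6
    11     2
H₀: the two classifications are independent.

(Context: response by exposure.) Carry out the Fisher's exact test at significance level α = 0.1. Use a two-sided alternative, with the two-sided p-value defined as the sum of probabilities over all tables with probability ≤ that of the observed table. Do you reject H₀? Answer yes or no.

Margins: r₁=15, r₂=13, c₁=20, c₂=8, n=28
p_obs = C(15,9)·C(13,11)/C(28,20); sum pmf over tables with pmf ≤ p_obs
p-value (two-sided) = 0.22126
At α=0.1: p ≥ α → fail to reject H₀

reject H₀: no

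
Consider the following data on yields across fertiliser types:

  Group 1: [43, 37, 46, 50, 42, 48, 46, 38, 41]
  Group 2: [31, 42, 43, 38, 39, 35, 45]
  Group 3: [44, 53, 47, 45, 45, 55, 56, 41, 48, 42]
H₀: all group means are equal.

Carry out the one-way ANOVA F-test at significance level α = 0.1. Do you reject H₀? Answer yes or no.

reject H₀: yes

Group means [43.44, 39.00, 47.60], grand mean 43.846
SSB = Σnᵢ(x̄ᵢ−x̄)² = 306.762; SSW = ΣΣ(x−x̄ᵢ)² = 554.622
MSB = 306.762/2 = 153.3812; MSW = 554.622/23 = 24.1140
F = MSB/MSW = 6.3607
df = (2, 23)
p-value (upper-tail) = 0.00633
At α=0.1: p < α → reject H₀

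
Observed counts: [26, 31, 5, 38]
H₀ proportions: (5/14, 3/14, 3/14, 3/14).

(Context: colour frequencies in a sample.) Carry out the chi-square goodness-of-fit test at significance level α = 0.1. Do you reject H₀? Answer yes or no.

reject H₀: yes

n = 100; E_i = n·p_i = [35.71, 21.43, 21.43, 21.43]
χ² = (26−35.71)²/35.71 + (31−21.43)²/21.43 + (5−21.43)²/21.43 + (38−21.43)²/21.43 = 32.3280
df = 3
p-value (upper-tail) = 0.00000
At α=0.1: p < α → reject H₀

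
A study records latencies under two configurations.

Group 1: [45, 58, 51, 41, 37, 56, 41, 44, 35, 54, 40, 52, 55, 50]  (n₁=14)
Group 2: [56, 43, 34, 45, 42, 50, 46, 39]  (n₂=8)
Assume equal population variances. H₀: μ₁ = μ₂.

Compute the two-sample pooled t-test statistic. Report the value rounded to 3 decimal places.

x̄₁=47.071, s₁=7.560, n₁=14
x̄₂=44.375, s₂=6.696, n₂=8
s_p² = [13·7.560² + 7·6.696²]/20 = 52.8402
SE = √(s_p²·(1/14+1/8)) = 3.2217
t = (47.071−44.375)/3.2217 = 0.8370
df = 20

test statistic = 0.837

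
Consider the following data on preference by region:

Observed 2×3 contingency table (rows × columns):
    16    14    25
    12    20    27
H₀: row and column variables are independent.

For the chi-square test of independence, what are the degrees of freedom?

degrees of freedom = 2

df = (r−1)(c−1) = (2−1)·(3−1) = 2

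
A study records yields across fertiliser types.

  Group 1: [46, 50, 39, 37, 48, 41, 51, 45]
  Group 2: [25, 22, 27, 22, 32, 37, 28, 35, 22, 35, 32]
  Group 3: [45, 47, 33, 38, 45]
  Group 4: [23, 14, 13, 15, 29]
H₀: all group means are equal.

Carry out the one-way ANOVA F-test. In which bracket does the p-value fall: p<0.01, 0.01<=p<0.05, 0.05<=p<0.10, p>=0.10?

Group means [44.62, 28.82, 41.60, 18.80], grand mean 33.655
SSB = Σnᵢ(x̄ᵢ−x̄)² = 2639.040; SSW = ΣΣ(x−x̄ᵢ)² = 839.511
MSB = 2639.040/3 = 879.6801; MSW = 839.511/25 = 33.5805
F = MSB/MSW = 26.1962
df = (3, 25)
p-value (upper-tail) = 0.00000
→ bracket: p<0.01

p-value bracket: p<0.01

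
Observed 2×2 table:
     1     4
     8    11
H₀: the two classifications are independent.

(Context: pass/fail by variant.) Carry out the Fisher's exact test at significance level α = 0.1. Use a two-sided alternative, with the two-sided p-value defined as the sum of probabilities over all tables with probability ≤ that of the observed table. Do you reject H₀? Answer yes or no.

Margins: r₁=5, r₂=19, c₁=9, c₂=15, n=24
p_obs = C(5,1)·C(19,8)/C(24,9); sum pmf over tables with pmf ≤ p_obs
p-value (two-sided) = 0.61462
At α=0.1: p ≥ α → fail to reject H₀

reject H₀: no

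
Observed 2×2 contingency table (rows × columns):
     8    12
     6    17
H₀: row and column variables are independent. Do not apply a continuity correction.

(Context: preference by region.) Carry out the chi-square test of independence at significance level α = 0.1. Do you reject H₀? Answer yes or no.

Row totals [20, 23], col totals [14, 29], n=43
χ² = (8−6.51)²/6.51 + (12−13.49)²/13.49 + (6−7.49)²/7.49 + (17−15.51)²/15.51 = 0.9431
df = 1
p-value (upper-tail) = 0.33149
At α=0.1: p ≥ α → fail to reject H₀

reject H₀: no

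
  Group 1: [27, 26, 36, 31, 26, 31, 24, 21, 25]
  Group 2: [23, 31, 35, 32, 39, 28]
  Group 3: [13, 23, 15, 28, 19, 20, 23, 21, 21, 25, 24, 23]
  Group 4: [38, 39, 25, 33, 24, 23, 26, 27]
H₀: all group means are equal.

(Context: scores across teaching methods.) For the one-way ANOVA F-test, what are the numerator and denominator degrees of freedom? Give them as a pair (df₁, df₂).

k = 4 groups, N = 35 total
df = (k−1, N−k) = (4−1, 35−4) = (3, 31)

degrees of freedom = [3, 31]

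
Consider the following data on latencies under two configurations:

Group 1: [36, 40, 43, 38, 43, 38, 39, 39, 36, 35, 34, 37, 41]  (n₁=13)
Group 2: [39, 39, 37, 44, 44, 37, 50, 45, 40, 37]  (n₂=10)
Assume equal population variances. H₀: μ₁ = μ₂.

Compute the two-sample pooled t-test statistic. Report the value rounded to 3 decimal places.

x̄₁=38.385, s₁=2.844, n₁=13
x̄₂=41.200, s₂=4.367, n₂=10
s_p² = [12·2.844² + 9·4.367²]/21 = 12.7941
SE = √(s_p²·(1/13+1/10)) = 1.5045
t = (38.385−41.200)/1.5045 = -1.8713
df = 21

test statistic = -1.871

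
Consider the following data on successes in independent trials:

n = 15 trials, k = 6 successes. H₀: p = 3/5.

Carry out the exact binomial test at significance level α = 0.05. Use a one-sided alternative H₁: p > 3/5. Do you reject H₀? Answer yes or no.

reject H₀: no

Exact binomial: n=15, k=6, p₀=3/5=0.6000
P(X≥6) from Σ C(n,i)·p₀^i·(1−p₀)^(n−i)
p-value (one-sided, H₁ greater) = 0.96617
At α=0.05: p ≥ α → fail to reject H₀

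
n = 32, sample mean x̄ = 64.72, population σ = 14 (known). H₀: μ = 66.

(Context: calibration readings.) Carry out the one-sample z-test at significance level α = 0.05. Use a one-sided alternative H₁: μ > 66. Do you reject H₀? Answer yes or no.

SE = σ/√n = 14/√32 = 2.4749
z = (x̄−μ₀)/SE = (64.72−66)/2.4749 = -0.5172
p-value (one-sided, H₁ greater) = 0.69749
At α=0.05: p ≥ α → fail to reject H₀

reject H₀: no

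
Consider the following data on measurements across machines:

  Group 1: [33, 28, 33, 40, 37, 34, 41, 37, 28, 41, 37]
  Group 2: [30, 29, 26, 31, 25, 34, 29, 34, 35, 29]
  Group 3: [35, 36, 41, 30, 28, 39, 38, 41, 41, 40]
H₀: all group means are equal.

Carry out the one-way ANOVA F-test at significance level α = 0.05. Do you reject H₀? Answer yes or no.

Group means [35.36, 30.20, 36.90], grand mean 34.194
SSB = Σnᵢ(x̄ᵢ−x̄)² = 247.793; SSW = ΣΣ(x−x̄ᵢ)² = 513.045
MSB = 247.793/2 = 123.8966; MSW = 513.045/28 = 18.3231
F = MSB/MSW = 6.7618
df = (2, 28)
p-value (upper-tail) = 0.00402
At α=0.05: p < α → reject H₀

reject H₀: yes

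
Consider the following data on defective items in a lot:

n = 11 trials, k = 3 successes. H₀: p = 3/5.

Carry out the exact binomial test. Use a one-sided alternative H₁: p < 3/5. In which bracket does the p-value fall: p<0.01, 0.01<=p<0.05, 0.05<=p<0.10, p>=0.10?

p-value bracket: 0.01<=p<0.05

Exact binomial: n=11, k=3, p₀=3/5=0.6000
P(X≤3) from Σ C(n,i)·p₀^i·(1−p₀)^(n−i)
p-value (one-sided, H₁ less) = 0.02928
→ bracket: 0.01<=p<0.05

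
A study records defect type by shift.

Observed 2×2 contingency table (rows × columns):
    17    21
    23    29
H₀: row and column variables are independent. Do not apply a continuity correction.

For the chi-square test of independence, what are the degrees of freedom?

degrees of freedom = 1

df = (r−1)(c−1) = (2−1)·(2−1) = 1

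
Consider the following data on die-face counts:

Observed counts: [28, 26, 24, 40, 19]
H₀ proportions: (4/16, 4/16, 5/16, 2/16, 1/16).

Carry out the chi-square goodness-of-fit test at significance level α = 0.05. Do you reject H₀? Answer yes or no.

reject H₀: yes

n = 137; E_i = n·p_i = [34.25, 34.25, 42.81, 17.12, 8.56]
χ² = (28−34.25)²/34.25 + (26−34.25)²/34.25 + (24−42.81)²/42.81 + (40−17.12)²/17.12 + (19−8.56)²/8.56 = 54.6730
df = 4
p-value (upper-tail) = 0.00000
At α=0.05: p < α → reject H₀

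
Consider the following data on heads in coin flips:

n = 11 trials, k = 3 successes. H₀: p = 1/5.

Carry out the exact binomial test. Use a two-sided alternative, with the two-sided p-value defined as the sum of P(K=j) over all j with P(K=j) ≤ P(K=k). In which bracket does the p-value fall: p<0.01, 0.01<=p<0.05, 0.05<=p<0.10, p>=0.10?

p-value bracket: p>=0.10

Exact binomial: n=11, k=3, p₀=1/5=0.2000
P(X=j) = C(n,j)·p₀^j·(1−p₀)^(n−j); p = Σ P(X=j) over j with P(X=j) ≤ P(X=3)
p-value (two-sided) = 0.46850
→ bracket: p>=0.10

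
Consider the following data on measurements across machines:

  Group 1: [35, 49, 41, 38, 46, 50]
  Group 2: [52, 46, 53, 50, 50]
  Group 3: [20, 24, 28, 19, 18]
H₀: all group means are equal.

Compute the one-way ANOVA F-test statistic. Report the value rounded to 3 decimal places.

test statistic = 50.481

Group means [43.17, 50.20, 21.80], grand mean 38.688
SSB = Σnᵢ(x̄ᵢ−x̄)² = 2209.004; SSW = ΣΣ(x−x̄ᵢ)² = 284.433
MSB = 2209.004/2 = 1104.5021; MSW = 284.433/13 = 21.8795
F = MSB/MSW = 50.4812
df = (2, 13)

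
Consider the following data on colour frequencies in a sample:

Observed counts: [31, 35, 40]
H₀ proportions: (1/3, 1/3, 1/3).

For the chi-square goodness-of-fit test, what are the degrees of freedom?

df = k − 1 = 3 − 1 = 2

degrees of freedom = 2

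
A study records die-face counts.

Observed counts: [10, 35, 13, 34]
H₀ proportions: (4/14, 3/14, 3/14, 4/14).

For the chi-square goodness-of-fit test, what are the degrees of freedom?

df = k − 1 = 4 − 1 = 3

degrees of freedom = 3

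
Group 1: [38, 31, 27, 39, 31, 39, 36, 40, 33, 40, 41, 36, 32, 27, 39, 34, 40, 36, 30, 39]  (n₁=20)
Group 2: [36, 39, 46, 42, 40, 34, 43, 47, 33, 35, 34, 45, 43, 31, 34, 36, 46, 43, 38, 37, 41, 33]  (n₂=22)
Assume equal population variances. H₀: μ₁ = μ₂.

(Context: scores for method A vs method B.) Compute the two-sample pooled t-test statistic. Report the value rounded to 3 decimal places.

x̄₁=35.400, s₁=4.489, n₁=20
x̄₂=38.909, s₂=4.927, n₂=22
s_p² = [19·4.489² + 21·4.927²]/40 = 22.3155
SE = √(s_p²·(1/20+1/22)) = 1.4595
t = (35.400−38.909)/1.4595 = -2.4043
df = 40

test statistic = -2.404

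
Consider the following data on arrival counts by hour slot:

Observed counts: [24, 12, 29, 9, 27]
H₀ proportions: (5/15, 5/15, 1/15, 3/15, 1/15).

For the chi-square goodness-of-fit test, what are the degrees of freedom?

degrees of freedom = 4

df = k − 1 = 5 − 1 = 4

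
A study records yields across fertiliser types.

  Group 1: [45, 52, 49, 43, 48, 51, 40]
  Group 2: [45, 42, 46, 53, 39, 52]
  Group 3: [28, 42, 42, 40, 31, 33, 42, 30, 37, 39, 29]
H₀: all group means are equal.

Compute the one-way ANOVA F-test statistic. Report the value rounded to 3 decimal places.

test statistic = 12.595

Group means [46.86, 46.17, 35.73], grand mean 41.583
SSB = Σnᵢ(x̄ᵢ−x̄)² = 697.961; SSW = ΣΣ(x−x̄ᵢ)² = 581.872
MSB = 697.961/2 = 348.9805; MSW = 581.872/21 = 27.7082
F = MSB/MSW = 12.5948
df = (2, 21)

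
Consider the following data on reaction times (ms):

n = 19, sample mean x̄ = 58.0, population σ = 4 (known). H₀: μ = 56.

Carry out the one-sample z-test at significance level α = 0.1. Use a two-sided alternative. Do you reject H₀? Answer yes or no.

SE = σ/√n = 4/√19 = 0.9177
z = (x̄−μ₀)/SE = (58.0−56)/0.9177 = 2.1794
p-value (two-sided) = 0.02930
At α=0.1: p < α → reject H₀

reject H₀: yes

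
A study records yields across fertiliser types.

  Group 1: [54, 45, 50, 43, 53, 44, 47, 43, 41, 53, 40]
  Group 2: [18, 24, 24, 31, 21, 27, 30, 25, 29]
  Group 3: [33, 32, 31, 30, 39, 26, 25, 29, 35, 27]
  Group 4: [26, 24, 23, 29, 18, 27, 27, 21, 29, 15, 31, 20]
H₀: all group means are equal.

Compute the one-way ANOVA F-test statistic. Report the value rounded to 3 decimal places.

Group means [46.64, 25.44, 30.70, 24.17], grand mean 31.881
SSB = Σnᵢ(x̄ᵢ−x̄)² = 3495.870; SSW = ΣΣ(x−x̄ᵢ)² = 834.534
MSB = 3495.870/3 = 1165.2901; MSW = 834.534/38 = 21.9614
F = MSB/MSW = 53.0608
df = (3, 38)

test statistic = 53.061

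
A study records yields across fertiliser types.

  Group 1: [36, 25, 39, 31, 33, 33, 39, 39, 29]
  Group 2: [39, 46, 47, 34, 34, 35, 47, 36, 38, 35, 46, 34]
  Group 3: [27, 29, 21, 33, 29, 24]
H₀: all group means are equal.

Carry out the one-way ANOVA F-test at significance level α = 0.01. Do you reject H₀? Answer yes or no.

Group means [33.78, 39.25, 27.17], grand mean 34.741
SSB = Σnᵢ(x̄ᵢ−x̄)² = 596.546; SSW = ΣΣ(x−x̄ᵢ)² = 626.639
MSB = 596.546/2 = 298.2731; MSW = 626.639/24 = 26.1100
F = MSB/MSW = 11.4237
df = (2, 24)
p-value (upper-tail) = 0.00033
At α=0.01: p < α → reject H₀

reject H₀: yes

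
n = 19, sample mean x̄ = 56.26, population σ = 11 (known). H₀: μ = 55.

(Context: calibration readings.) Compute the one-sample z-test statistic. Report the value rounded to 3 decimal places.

SE = σ/√n = 11/√19 = 2.5236
z = (x̄−μ₀)/SE = (56.26−55)/2.5236 = 0.4993

test statistic = 0.499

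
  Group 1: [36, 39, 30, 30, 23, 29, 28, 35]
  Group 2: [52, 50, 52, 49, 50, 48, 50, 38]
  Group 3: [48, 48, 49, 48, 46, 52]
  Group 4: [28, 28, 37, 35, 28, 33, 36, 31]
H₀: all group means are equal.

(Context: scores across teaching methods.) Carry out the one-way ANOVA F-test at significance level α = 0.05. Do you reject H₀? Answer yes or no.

reject H₀: yes

Group means [31.25, 48.62, 48.50, 32.00], grand mean 39.533
SSB = Σnᵢ(x̄ᵢ−x̄)² = 2146.592; SSW = ΣΣ(x−x̄ᵢ)² = 444.875
MSB = 2146.592/3 = 715.5306; MSW = 444.875/26 = 17.1106
F = MSB/MSW = 41.8180
df = (3, 26)
p-value (upper-tail) = 0.00000
At α=0.05: p < α → reject H₀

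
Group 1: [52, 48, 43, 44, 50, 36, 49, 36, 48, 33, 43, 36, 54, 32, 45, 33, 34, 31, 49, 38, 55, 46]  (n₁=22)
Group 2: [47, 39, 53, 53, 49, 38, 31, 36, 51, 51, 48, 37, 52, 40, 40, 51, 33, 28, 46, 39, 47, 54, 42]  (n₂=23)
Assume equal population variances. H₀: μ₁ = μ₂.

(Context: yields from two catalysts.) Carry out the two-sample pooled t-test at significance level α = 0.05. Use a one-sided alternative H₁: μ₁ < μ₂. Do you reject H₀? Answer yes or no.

reject H₀: no

x̄₁=42.500, s₁=7.695, n₁=22
x̄₂=43.696, s₂=7.731, n₂=23
s_p² = [21·7.695² + 22·7.731²]/43 = 59.4970
SE = √(s_p²·(1/22+1/23)) = 2.3003
t = (42.500−43.696)/2.3003 = -0.5198
df = 43
p-value (one-sided, H₁ less) = 0.30294
At α=0.05: p ≥ α → fail to reject H₀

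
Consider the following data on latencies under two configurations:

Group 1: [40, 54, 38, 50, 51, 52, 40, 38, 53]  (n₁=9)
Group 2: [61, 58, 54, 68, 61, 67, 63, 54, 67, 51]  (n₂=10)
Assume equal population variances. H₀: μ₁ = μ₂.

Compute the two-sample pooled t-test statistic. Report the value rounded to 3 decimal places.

test statistic = -4.748

x̄₁=46.222, s₁=6.978, n₁=9
x̄₂=60.400, s₂=6.041, n₂=10
s_p² = [8·6.978² + 9·6.041²]/17 = 42.2327
SE = √(s_p²·(1/9+1/10)) = 2.9859
t = (46.222−60.400)/2.9859 = -4.7482
df = 17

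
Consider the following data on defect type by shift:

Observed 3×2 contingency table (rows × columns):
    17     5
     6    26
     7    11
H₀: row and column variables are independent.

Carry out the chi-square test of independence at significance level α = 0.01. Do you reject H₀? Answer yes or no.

Row totals [22, 32, 18], col totals [30, 42], n=72
χ² = (17−9.17)²/9.17 + (5−12.83)²/12.83 + (6−13.33)²/13.33 + (26−18.67)²/18.67 + (7−7.50)²/7.50 + (11−10.50)²/10.50 = 18.4468
df = 2
p-value (upper-tail) = 0.00010
At α=0.01: p < α → reject H₀

reject H₀: yes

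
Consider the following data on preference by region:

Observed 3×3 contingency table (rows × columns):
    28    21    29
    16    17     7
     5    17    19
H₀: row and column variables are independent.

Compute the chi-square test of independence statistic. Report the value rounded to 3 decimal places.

test statistic = 14.136

Row totals [78, 40, 41], col totals [49, 55, 55], n=159
χ² = (28−24.04)²/24.04 + (21−26.98)²/26.98 + (29−26.98)²/26.98 + (16−12.33)²/12.33 + (17−13.84)²/13.84 + (7−13.84)²/13.84 + (5−12.64)²/12.64 + (17−14.18)²/14.18 + (19−14.18)²/14.18 = 14.1357
df = 4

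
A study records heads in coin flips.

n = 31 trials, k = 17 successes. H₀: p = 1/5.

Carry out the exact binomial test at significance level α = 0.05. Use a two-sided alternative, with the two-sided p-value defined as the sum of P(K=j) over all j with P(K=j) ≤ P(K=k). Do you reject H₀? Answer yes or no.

reject H₀: yes

Exact binomial: n=31, k=17, p₀=1/5=0.2000
P(X=j) = C(n,j)·p₀^j·(1−p₀)^(n−j); p = Σ P(X=j) over j with P(X=j) ≤ P(X=17)
p-value (two-sided) = 0.00002
At α=0.05: p < α → reject H₀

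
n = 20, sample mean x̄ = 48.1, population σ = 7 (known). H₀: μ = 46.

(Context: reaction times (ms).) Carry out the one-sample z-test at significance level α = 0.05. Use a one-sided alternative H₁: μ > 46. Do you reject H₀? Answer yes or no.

SE = σ/√n = 7/√20 = 1.5652
z = (x̄−μ₀)/SE = (48.1−46)/1.5652 = 1.3416
p-value (one-sided, H₁ greater) = 0.08986
At α=0.05: p ≥ α → fail to reject H₀

reject H₀: no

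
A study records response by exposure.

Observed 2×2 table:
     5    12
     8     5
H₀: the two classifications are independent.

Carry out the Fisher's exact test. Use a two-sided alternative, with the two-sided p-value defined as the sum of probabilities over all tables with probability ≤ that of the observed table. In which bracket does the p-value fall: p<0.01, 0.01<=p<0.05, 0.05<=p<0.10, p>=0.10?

p-value bracket: p>=0.10

Margins: r₁=17, r₂=13, c₁=13, c₂=17, n=30
p_obs = C(17,5)·C(13,8)/C(30,13); sum pmf over tables with pmf ≤ p_obs
p-value (two-sided) = 0.13762
→ bracket: p>=0.10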